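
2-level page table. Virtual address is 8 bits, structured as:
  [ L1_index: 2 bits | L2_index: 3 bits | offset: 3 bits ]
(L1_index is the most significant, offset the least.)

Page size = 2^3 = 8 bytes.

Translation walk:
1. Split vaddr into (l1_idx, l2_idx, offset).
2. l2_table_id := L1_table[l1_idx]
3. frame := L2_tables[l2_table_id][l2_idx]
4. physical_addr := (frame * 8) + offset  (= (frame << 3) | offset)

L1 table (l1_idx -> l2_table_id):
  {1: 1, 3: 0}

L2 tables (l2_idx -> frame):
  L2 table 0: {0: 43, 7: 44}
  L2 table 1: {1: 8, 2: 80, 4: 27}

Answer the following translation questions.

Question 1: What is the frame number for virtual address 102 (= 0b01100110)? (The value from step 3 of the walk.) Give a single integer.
Answer: 27

Derivation:
vaddr = 102: l1_idx=1, l2_idx=4
L1[1] = 1; L2[1][4] = 27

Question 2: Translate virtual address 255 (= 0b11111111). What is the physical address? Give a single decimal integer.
Answer: 359

Derivation:
vaddr = 255 = 0b11111111
Split: l1_idx=3, l2_idx=7, offset=7
L1[3] = 0
L2[0][7] = 44
paddr = 44 * 8 + 7 = 359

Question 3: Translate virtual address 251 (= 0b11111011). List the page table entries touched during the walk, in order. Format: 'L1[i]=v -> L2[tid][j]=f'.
Answer: L1[3]=0 -> L2[0][7]=44

Derivation:
vaddr = 251 = 0b11111011
Split: l1_idx=3, l2_idx=7, offset=3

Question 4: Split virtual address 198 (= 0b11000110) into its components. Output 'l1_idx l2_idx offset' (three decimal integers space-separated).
vaddr = 198 = 0b11000110
  top 2 bits -> l1_idx = 3
  next 3 bits -> l2_idx = 0
  bottom 3 bits -> offset = 6

Answer: 3 0 6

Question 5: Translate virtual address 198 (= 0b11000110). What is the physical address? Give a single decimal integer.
vaddr = 198 = 0b11000110
Split: l1_idx=3, l2_idx=0, offset=6
L1[3] = 0
L2[0][0] = 43
paddr = 43 * 8 + 6 = 350

Answer: 350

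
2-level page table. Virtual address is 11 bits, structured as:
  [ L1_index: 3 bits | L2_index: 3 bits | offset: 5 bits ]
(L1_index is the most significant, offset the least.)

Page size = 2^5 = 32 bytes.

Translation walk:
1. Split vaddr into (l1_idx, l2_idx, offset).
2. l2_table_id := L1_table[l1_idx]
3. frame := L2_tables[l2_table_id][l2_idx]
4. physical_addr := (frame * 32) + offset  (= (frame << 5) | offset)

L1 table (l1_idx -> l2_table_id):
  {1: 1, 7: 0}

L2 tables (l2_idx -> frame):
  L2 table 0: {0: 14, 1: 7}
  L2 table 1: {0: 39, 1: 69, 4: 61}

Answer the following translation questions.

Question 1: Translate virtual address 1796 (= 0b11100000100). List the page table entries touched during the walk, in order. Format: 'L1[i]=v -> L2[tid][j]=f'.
vaddr = 1796 = 0b11100000100
Split: l1_idx=7, l2_idx=0, offset=4

Answer: L1[7]=0 -> L2[0][0]=14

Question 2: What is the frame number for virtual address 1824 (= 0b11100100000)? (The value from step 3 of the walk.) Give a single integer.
Answer: 7

Derivation:
vaddr = 1824: l1_idx=7, l2_idx=1
L1[7] = 0; L2[0][1] = 7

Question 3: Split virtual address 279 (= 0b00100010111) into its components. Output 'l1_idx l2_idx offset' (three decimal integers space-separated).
Answer: 1 0 23

Derivation:
vaddr = 279 = 0b00100010111
  top 3 bits -> l1_idx = 1
  next 3 bits -> l2_idx = 0
  bottom 5 bits -> offset = 23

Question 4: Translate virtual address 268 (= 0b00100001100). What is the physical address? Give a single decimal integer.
Answer: 1260

Derivation:
vaddr = 268 = 0b00100001100
Split: l1_idx=1, l2_idx=0, offset=12
L1[1] = 1
L2[1][0] = 39
paddr = 39 * 32 + 12 = 1260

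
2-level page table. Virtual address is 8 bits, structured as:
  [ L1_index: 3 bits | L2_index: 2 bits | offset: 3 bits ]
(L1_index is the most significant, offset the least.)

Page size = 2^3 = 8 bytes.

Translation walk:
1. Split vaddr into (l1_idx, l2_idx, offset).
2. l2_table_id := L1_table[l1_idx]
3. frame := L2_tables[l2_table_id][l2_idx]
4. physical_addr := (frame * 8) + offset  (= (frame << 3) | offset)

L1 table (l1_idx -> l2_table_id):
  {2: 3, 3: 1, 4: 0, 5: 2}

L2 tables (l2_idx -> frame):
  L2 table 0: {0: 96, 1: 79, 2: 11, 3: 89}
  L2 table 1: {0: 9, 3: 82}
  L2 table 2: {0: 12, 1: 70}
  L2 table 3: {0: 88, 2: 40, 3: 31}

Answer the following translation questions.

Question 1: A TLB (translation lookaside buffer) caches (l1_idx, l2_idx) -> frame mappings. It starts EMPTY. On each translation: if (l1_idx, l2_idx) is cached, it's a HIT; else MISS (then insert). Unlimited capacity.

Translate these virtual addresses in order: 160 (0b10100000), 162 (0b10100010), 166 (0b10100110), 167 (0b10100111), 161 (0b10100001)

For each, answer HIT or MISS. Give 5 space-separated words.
vaddr=160: (5,0) not in TLB -> MISS, insert
vaddr=162: (5,0) in TLB -> HIT
vaddr=166: (5,0) in TLB -> HIT
vaddr=167: (5,0) in TLB -> HIT
vaddr=161: (5,0) in TLB -> HIT

Answer: MISS HIT HIT HIT HIT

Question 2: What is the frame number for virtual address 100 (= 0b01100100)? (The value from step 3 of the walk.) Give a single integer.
vaddr = 100: l1_idx=3, l2_idx=0
L1[3] = 1; L2[1][0] = 9

Answer: 9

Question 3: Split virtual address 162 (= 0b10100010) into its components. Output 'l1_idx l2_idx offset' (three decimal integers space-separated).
Answer: 5 0 2

Derivation:
vaddr = 162 = 0b10100010
  top 3 bits -> l1_idx = 5
  next 2 bits -> l2_idx = 0
  bottom 3 bits -> offset = 2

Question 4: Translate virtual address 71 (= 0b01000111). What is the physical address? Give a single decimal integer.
vaddr = 71 = 0b01000111
Split: l1_idx=2, l2_idx=0, offset=7
L1[2] = 3
L2[3][0] = 88
paddr = 88 * 8 + 7 = 711

Answer: 711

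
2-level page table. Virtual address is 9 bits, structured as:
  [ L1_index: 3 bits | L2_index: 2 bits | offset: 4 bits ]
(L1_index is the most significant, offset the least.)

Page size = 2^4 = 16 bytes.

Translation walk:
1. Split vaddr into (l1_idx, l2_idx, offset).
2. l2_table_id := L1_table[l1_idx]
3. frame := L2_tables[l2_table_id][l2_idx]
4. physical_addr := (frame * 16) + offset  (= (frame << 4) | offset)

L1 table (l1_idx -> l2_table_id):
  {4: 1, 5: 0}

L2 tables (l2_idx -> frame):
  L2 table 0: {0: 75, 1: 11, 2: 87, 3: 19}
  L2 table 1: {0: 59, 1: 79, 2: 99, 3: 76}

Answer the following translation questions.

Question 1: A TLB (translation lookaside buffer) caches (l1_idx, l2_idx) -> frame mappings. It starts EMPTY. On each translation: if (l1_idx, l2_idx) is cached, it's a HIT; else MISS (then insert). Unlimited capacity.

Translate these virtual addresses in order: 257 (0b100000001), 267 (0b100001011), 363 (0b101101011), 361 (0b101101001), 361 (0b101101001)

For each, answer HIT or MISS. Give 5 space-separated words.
Answer: MISS HIT MISS HIT HIT

Derivation:
vaddr=257: (4,0) not in TLB -> MISS, insert
vaddr=267: (4,0) in TLB -> HIT
vaddr=363: (5,2) not in TLB -> MISS, insert
vaddr=361: (5,2) in TLB -> HIT
vaddr=361: (5,2) in TLB -> HIT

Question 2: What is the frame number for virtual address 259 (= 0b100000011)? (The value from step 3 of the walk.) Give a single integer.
Answer: 59

Derivation:
vaddr = 259: l1_idx=4, l2_idx=0
L1[4] = 1; L2[1][0] = 59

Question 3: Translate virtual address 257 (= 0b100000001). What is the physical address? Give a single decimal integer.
vaddr = 257 = 0b100000001
Split: l1_idx=4, l2_idx=0, offset=1
L1[4] = 1
L2[1][0] = 59
paddr = 59 * 16 + 1 = 945

Answer: 945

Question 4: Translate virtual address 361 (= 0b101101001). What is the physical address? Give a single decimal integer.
Answer: 1401

Derivation:
vaddr = 361 = 0b101101001
Split: l1_idx=5, l2_idx=2, offset=9
L1[5] = 0
L2[0][2] = 87
paddr = 87 * 16 + 9 = 1401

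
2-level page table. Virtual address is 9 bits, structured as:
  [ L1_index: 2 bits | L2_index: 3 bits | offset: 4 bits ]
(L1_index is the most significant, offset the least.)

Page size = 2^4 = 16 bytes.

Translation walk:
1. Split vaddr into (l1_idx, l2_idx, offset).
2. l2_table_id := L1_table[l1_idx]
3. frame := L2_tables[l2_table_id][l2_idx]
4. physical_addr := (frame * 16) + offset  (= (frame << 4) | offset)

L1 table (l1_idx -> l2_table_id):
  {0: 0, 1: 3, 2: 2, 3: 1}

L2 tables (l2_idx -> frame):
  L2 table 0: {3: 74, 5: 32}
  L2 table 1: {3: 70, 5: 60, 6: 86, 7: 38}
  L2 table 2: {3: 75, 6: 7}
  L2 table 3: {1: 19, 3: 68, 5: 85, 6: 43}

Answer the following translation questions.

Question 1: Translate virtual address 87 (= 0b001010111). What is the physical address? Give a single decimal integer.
Answer: 519

Derivation:
vaddr = 87 = 0b001010111
Split: l1_idx=0, l2_idx=5, offset=7
L1[0] = 0
L2[0][5] = 32
paddr = 32 * 16 + 7 = 519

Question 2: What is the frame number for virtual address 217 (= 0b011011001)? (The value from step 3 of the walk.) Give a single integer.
vaddr = 217: l1_idx=1, l2_idx=5
L1[1] = 3; L2[3][5] = 85

Answer: 85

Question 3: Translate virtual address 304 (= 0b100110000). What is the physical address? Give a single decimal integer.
vaddr = 304 = 0b100110000
Split: l1_idx=2, l2_idx=3, offset=0
L1[2] = 2
L2[2][3] = 75
paddr = 75 * 16 + 0 = 1200

Answer: 1200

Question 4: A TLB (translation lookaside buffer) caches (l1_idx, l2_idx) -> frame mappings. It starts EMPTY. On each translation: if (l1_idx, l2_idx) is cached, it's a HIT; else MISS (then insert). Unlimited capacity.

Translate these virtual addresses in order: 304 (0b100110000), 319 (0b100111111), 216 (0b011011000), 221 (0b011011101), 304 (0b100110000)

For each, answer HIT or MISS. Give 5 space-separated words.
vaddr=304: (2,3) not in TLB -> MISS, insert
vaddr=319: (2,3) in TLB -> HIT
vaddr=216: (1,5) not in TLB -> MISS, insert
vaddr=221: (1,5) in TLB -> HIT
vaddr=304: (2,3) in TLB -> HIT

Answer: MISS HIT MISS HIT HIT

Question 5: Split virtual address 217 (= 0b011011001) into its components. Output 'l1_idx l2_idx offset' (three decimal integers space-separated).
vaddr = 217 = 0b011011001
  top 2 bits -> l1_idx = 1
  next 3 bits -> l2_idx = 5
  bottom 4 bits -> offset = 9

Answer: 1 5 9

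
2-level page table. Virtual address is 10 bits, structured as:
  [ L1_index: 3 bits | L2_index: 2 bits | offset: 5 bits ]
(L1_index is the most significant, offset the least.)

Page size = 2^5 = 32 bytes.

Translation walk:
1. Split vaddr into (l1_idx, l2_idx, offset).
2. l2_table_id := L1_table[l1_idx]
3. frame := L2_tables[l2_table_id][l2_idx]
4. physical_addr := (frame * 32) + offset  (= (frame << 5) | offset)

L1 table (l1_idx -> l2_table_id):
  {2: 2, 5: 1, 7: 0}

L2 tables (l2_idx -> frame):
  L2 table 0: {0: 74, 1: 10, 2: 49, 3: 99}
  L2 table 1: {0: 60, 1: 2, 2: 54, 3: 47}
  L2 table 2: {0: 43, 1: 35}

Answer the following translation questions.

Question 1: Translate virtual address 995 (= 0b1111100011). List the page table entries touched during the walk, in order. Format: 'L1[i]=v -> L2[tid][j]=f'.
Answer: L1[7]=0 -> L2[0][3]=99

Derivation:
vaddr = 995 = 0b1111100011
Split: l1_idx=7, l2_idx=3, offset=3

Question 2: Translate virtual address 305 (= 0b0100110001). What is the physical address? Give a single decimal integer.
Answer: 1137

Derivation:
vaddr = 305 = 0b0100110001
Split: l1_idx=2, l2_idx=1, offset=17
L1[2] = 2
L2[2][1] = 35
paddr = 35 * 32 + 17 = 1137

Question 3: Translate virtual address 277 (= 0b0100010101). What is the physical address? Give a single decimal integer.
Answer: 1397

Derivation:
vaddr = 277 = 0b0100010101
Split: l1_idx=2, l2_idx=0, offset=21
L1[2] = 2
L2[2][0] = 43
paddr = 43 * 32 + 21 = 1397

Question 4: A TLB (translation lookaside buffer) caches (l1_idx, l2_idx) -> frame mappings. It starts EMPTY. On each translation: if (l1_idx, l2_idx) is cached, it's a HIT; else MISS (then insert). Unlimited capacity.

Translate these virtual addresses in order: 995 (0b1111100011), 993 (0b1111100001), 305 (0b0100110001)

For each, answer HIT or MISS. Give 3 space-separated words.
Answer: MISS HIT MISS

Derivation:
vaddr=995: (7,3) not in TLB -> MISS, insert
vaddr=993: (7,3) in TLB -> HIT
vaddr=305: (2,1) not in TLB -> MISS, insert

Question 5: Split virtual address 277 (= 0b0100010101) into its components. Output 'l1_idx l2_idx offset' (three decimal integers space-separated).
vaddr = 277 = 0b0100010101
  top 3 bits -> l1_idx = 2
  next 2 bits -> l2_idx = 0
  bottom 5 bits -> offset = 21

Answer: 2 0 21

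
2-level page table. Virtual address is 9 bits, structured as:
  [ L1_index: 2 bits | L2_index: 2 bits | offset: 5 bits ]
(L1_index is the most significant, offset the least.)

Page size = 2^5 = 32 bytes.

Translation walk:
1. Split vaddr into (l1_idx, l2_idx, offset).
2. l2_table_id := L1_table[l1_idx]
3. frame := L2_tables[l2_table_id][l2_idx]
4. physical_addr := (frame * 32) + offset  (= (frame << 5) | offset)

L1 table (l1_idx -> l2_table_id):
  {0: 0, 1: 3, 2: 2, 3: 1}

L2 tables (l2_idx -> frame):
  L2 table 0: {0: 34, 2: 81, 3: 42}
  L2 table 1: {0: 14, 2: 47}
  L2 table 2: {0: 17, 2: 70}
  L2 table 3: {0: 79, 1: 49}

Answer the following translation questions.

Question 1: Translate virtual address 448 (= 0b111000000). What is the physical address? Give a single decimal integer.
Answer: 1504

Derivation:
vaddr = 448 = 0b111000000
Split: l1_idx=3, l2_idx=2, offset=0
L1[3] = 1
L2[1][2] = 47
paddr = 47 * 32 + 0 = 1504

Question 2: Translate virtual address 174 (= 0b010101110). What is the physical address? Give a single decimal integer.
Answer: 1582

Derivation:
vaddr = 174 = 0b010101110
Split: l1_idx=1, l2_idx=1, offset=14
L1[1] = 3
L2[3][1] = 49
paddr = 49 * 32 + 14 = 1582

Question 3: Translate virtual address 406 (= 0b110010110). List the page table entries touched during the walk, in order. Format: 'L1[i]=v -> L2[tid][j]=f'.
Answer: L1[3]=1 -> L2[1][0]=14

Derivation:
vaddr = 406 = 0b110010110
Split: l1_idx=3, l2_idx=0, offset=22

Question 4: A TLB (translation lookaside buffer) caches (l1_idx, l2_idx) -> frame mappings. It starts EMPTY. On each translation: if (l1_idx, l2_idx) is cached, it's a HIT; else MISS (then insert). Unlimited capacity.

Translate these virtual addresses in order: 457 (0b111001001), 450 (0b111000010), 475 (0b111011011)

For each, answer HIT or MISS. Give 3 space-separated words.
Answer: MISS HIT HIT

Derivation:
vaddr=457: (3,2) not in TLB -> MISS, insert
vaddr=450: (3,2) in TLB -> HIT
vaddr=475: (3,2) in TLB -> HIT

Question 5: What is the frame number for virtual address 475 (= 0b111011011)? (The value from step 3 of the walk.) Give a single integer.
Answer: 47

Derivation:
vaddr = 475: l1_idx=3, l2_idx=2
L1[3] = 1; L2[1][2] = 47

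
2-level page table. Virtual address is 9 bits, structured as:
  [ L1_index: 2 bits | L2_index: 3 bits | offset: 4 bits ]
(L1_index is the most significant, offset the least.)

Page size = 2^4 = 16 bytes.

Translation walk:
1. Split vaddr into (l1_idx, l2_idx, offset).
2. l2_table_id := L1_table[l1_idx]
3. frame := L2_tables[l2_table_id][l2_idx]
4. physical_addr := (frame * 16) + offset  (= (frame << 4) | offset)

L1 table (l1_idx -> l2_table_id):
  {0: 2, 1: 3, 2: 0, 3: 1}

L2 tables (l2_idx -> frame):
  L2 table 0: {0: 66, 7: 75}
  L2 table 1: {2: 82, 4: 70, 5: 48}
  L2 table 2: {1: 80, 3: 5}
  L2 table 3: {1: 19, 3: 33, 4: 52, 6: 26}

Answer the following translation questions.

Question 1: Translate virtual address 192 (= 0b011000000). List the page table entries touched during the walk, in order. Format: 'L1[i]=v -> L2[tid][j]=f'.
Answer: L1[1]=3 -> L2[3][4]=52

Derivation:
vaddr = 192 = 0b011000000
Split: l1_idx=1, l2_idx=4, offset=0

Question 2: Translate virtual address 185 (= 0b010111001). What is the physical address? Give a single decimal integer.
vaddr = 185 = 0b010111001
Split: l1_idx=1, l2_idx=3, offset=9
L1[1] = 3
L2[3][3] = 33
paddr = 33 * 16 + 9 = 537

Answer: 537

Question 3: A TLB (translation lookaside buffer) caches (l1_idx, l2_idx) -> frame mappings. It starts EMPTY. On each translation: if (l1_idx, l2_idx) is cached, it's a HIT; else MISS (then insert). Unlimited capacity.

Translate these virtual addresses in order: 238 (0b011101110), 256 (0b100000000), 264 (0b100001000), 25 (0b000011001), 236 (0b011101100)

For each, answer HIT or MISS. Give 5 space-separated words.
vaddr=238: (1,6) not in TLB -> MISS, insert
vaddr=256: (2,0) not in TLB -> MISS, insert
vaddr=264: (2,0) in TLB -> HIT
vaddr=25: (0,1) not in TLB -> MISS, insert
vaddr=236: (1,6) in TLB -> HIT

Answer: MISS MISS HIT MISS HIT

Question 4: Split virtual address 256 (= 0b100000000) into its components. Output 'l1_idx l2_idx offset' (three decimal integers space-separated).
vaddr = 256 = 0b100000000
  top 2 bits -> l1_idx = 2
  next 3 bits -> l2_idx = 0
  bottom 4 bits -> offset = 0

Answer: 2 0 0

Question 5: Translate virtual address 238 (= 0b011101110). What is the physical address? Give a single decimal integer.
vaddr = 238 = 0b011101110
Split: l1_idx=1, l2_idx=6, offset=14
L1[1] = 3
L2[3][6] = 26
paddr = 26 * 16 + 14 = 430

Answer: 430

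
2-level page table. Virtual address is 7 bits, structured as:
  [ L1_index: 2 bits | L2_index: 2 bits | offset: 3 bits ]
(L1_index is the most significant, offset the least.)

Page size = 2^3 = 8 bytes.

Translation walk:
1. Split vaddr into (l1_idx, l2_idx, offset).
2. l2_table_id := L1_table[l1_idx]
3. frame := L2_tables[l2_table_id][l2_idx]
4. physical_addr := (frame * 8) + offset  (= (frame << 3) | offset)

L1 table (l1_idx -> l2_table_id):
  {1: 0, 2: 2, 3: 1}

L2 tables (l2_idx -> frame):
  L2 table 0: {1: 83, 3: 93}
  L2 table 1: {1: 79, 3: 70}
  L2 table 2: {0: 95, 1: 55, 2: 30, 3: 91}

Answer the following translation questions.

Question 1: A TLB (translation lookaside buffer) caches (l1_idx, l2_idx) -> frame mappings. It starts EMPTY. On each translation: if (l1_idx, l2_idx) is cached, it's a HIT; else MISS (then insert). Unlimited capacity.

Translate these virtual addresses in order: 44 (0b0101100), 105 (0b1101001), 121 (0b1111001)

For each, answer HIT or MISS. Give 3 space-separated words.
vaddr=44: (1,1) not in TLB -> MISS, insert
vaddr=105: (3,1) not in TLB -> MISS, insert
vaddr=121: (3,3) not in TLB -> MISS, insert

Answer: MISS MISS MISS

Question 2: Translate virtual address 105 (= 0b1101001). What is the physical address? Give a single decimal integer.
vaddr = 105 = 0b1101001
Split: l1_idx=3, l2_idx=1, offset=1
L1[3] = 1
L2[1][1] = 79
paddr = 79 * 8 + 1 = 633

Answer: 633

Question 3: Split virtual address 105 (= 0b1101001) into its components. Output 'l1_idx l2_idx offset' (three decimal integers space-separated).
Answer: 3 1 1

Derivation:
vaddr = 105 = 0b1101001
  top 2 bits -> l1_idx = 3
  next 2 bits -> l2_idx = 1
  bottom 3 bits -> offset = 1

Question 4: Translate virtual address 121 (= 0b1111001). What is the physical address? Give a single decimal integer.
Answer: 561

Derivation:
vaddr = 121 = 0b1111001
Split: l1_idx=3, l2_idx=3, offset=1
L1[3] = 1
L2[1][3] = 70
paddr = 70 * 8 + 1 = 561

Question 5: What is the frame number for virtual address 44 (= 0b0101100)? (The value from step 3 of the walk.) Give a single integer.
vaddr = 44: l1_idx=1, l2_idx=1
L1[1] = 0; L2[0][1] = 83

Answer: 83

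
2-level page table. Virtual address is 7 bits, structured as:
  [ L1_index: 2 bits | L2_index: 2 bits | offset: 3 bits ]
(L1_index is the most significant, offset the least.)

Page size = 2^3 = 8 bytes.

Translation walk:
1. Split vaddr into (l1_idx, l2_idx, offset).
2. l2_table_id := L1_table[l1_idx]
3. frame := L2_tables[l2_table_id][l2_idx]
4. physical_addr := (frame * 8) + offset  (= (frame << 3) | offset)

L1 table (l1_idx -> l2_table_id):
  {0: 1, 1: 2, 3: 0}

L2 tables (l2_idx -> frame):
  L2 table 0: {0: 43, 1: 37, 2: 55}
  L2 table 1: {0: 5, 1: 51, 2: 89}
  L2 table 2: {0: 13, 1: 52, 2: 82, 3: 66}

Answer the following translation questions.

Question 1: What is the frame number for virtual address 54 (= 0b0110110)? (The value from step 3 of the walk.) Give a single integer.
vaddr = 54: l1_idx=1, l2_idx=2
L1[1] = 2; L2[2][2] = 82

Answer: 82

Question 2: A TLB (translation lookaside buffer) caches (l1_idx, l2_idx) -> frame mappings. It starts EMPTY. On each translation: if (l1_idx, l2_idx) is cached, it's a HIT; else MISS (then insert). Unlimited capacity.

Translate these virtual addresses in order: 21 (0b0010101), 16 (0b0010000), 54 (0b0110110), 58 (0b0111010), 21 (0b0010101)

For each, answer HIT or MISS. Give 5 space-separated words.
Answer: MISS HIT MISS MISS HIT

Derivation:
vaddr=21: (0,2) not in TLB -> MISS, insert
vaddr=16: (0,2) in TLB -> HIT
vaddr=54: (1,2) not in TLB -> MISS, insert
vaddr=58: (1,3) not in TLB -> MISS, insert
vaddr=21: (0,2) in TLB -> HIT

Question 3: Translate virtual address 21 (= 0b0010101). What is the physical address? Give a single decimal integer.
Answer: 717

Derivation:
vaddr = 21 = 0b0010101
Split: l1_idx=0, l2_idx=2, offset=5
L1[0] = 1
L2[1][2] = 89
paddr = 89 * 8 + 5 = 717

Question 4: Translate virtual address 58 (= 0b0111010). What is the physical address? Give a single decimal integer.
Answer: 530

Derivation:
vaddr = 58 = 0b0111010
Split: l1_idx=1, l2_idx=3, offset=2
L1[1] = 2
L2[2][3] = 66
paddr = 66 * 8 + 2 = 530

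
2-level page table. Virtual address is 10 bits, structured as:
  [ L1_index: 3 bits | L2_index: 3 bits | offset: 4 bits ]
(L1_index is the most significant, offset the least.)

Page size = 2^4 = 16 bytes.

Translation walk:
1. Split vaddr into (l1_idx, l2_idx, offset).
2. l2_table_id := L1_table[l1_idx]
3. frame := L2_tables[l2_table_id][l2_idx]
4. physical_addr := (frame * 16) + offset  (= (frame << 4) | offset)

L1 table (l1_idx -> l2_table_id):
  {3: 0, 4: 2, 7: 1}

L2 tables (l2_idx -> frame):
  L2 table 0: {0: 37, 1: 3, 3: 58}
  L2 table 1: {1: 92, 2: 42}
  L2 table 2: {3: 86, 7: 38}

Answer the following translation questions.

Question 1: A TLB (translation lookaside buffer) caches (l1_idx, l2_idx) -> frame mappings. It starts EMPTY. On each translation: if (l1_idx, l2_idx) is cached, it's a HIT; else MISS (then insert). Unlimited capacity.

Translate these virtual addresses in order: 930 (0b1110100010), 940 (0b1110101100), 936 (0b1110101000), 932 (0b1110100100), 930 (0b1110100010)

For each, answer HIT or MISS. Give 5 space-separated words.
Answer: MISS HIT HIT HIT HIT

Derivation:
vaddr=930: (7,2) not in TLB -> MISS, insert
vaddr=940: (7,2) in TLB -> HIT
vaddr=936: (7,2) in TLB -> HIT
vaddr=932: (7,2) in TLB -> HIT
vaddr=930: (7,2) in TLB -> HIT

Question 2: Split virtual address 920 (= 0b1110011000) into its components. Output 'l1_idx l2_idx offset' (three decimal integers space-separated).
vaddr = 920 = 0b1110011000
  top 3 bits -> l1_idx = 7
  next 3 bits -> l2_idx = 1
  bottom 4 bits -> offset = 8

Answer: 7 1 8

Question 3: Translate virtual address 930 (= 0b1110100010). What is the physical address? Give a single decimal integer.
vaddr = 930 = 0b1110100010
Split: l1_idx=7, l2_idx=2, offset=2
L1[7] = 1
L2[1][2] = 42
paddr = 42 * 16 + 2 = 674

Answer: 674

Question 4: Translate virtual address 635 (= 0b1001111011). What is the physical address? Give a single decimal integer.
vaddr = 635 = 0b1001111011
Split: l1_idx=4, l2_idx=7, offset=11
L1[4] = 2
L2[2][7] = 38
paddr = 38 * 16 + 11 = 619

Answer: 619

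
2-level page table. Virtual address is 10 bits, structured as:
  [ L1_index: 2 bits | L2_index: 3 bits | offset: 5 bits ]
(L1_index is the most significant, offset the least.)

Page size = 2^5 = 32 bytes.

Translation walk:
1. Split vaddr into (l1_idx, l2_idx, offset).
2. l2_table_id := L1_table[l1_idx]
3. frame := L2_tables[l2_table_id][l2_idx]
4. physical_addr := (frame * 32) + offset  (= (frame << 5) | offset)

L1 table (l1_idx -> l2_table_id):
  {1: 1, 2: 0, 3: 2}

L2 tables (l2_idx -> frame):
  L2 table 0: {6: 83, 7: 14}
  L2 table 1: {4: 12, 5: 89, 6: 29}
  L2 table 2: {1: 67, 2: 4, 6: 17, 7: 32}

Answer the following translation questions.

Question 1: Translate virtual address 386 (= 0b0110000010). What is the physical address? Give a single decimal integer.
Answer: 386

Derivation:
vaddr = 386 = 0b0110000010
Split: l1_idx=1, l2_idx=4, offset=2
L1[1] = 1
L2[1][4] = 12
paddr = 12 * 32 + 2 = 386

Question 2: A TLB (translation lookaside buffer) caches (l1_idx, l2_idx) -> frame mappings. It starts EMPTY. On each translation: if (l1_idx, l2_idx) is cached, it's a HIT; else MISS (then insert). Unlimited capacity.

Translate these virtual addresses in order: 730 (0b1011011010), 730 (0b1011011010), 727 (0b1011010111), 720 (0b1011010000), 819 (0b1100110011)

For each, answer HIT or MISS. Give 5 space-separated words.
vaddr=730: (2,6) not in TLB -> MISS, insert
vaddr=730: (2,6) in TLB -> HIT
vaddr=727: (2,6) in TLB -> HIT
vaddr=720: (2,6) in TLB -> HIT
vaddr=819: (3,1) not in TLB -> MISS, insert

Answer: MISS HIT HIT HIT MISS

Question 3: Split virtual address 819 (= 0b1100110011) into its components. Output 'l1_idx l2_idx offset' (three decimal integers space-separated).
Answer: 3 1 19

Derivation:
vaddr = 819 = 0b1100110011
  top 2 bits -> l1_idx = 3
  next 3 bits -> l2_idx = 1
  bottom 5 bits -> offset = 19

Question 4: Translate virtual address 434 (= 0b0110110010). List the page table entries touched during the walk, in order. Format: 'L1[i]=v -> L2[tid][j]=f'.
vaddr = 434 = 0b0110110010
Split: l1_idx=1, l2_idx=5, offset=18

Answer: L1[1]=1 -> L2[1][5]=89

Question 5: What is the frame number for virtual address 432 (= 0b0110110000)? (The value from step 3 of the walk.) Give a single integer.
Answer: 89

Derivation:
vaddr = 432: l1_idx=1, l2_idx=5
L1[1] = 1; L2[1][5] = 89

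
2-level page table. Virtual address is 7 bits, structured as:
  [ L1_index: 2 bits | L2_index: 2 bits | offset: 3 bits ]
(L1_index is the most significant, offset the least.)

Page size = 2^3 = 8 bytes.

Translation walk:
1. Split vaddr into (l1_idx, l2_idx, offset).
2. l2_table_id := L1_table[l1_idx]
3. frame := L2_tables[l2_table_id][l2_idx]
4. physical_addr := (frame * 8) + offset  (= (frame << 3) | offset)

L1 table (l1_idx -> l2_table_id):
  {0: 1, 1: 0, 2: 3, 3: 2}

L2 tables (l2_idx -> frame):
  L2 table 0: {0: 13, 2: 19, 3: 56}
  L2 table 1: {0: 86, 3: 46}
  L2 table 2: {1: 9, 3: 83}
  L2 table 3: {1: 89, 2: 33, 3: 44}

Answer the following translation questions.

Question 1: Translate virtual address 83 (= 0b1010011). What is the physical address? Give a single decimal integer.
vaddr = 83 = 0b1010011
Split: l1_idx=2, l2_idx=2, offset=3
L1[2] = 3
L2[3][2] = 33
paddr = 33 * 8 + 3 = 267

Answer: 267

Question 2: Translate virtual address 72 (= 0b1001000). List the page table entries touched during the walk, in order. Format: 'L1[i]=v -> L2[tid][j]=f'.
vaddr = 72 = 0b1001000
Split: l1_idx=2, l2_idx=1, offset=0

Answer: L1[2]=3 -> L2[3][1]=89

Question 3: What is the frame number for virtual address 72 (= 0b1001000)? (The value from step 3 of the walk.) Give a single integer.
vaddr = 72: l1_idx=2, l2_idx=1
L1[2] = 3; L2[3][1] = 89

Answer: 89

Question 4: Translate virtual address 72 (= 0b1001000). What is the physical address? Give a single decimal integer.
vaddr = 72 = 0b1001000
Split: l1_idx=2, l2_idx=1, offset=0
L1[2] = 3
L2[3][1] = 89
paddr = 89 * 8 + 0 = 712

Answer: 712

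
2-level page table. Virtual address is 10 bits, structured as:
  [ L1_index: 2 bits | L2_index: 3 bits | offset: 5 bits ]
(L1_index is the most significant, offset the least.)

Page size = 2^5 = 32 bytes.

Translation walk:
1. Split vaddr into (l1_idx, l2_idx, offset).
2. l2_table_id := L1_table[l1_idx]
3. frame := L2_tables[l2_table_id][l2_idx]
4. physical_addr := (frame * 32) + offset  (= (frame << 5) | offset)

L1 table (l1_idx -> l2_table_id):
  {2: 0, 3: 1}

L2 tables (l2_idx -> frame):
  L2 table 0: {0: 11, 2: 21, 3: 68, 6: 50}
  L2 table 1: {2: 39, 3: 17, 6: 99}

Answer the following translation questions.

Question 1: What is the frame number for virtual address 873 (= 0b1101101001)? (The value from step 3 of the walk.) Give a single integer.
Answer: 17

Derivation:
vaddr = 873: l1_idx=3, l2_idx=3
L1[3] = 1; L2[1][3] = 17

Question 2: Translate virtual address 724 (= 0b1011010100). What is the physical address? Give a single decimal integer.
Answer: 1620

Derivation:
vaddr = 724 = 0b1011010100
Split: l1_idx=2, l2_idx=6, offset=20
L1[2] = 0
L2[0][6] = 50
paddr = 50 * 32 + 20 = 1620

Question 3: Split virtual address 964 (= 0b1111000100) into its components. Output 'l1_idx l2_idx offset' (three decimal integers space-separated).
vaddr = 964 = 0b1111000100
  top 2 bits -> l1_idx = 3
  next 3 bits -> l2_idx = 6
  bottom 5 bits -> offset = 4

Answer: 3 6 4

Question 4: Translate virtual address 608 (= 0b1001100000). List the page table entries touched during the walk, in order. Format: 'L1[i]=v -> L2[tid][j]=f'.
vaddr = 608 = 0b1001100000
Split: l1_idx=2, l2_idx=3, offset=0

Answer: L1[2]=0 -> L2[0][3]=68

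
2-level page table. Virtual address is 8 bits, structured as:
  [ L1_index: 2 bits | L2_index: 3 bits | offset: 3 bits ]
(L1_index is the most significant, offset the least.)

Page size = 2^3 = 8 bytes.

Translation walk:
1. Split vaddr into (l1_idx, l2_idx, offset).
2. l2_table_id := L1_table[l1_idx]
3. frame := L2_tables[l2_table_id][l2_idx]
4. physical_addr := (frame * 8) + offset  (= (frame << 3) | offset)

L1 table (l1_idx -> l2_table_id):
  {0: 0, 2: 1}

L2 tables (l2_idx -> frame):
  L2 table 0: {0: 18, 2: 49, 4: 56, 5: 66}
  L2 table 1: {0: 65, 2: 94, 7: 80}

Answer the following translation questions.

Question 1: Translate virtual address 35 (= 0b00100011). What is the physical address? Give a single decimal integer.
Answer: 451

Derivation:
vaddr = 35 = 0b00100011
Split: l1_idx=0, l2_idx=4, offset=3
L1[0] = 0
L2[0][4] = 56
paddr = 56 * 8 + 3 = 451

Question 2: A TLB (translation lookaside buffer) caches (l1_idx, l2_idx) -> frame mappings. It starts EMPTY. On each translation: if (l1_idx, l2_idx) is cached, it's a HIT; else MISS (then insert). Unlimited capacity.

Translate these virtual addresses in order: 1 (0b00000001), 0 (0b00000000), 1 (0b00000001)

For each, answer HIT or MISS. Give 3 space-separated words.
Answer: MISS HIT HIT

Derivation:
vaddr=1: (0,0) not in TLB -> MISS, insert
vaddr=0: (0,0) in TLB -> HIT
vaddr=1: (0,0) in TLB -> HIT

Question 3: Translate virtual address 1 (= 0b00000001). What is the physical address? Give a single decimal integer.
Answer: 145

Derivation:
vaddr = 1 = 0b00000001
Split: l1_idx=0, l2_idx=0, offset=1
L1[0] = 0
L2[0][0] = 18
paddr = 18 * 8 + 1 = 145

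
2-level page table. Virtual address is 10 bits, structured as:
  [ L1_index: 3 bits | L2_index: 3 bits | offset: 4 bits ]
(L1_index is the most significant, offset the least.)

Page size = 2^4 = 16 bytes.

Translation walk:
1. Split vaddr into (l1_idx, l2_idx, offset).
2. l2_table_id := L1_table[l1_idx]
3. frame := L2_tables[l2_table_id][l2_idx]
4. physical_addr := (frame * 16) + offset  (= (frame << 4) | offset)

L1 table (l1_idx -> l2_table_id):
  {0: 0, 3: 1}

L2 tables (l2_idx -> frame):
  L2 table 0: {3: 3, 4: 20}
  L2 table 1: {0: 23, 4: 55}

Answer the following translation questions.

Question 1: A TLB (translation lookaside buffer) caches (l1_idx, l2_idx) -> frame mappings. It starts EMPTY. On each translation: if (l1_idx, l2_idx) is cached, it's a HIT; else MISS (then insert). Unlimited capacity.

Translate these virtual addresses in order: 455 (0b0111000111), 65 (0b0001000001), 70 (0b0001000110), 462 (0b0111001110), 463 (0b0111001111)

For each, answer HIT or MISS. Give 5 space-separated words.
vaddr=455: (3,4) not in TLB -> MISS, insert
vaddr=65: (0,4) not in TLB -> MISS, insert
vaddr=70: (0,4) in TLB -> HIT
vaddr=462: (3,4) in TLB -> HIT
vaddr=463: (3,4) in TLB -> HIT

Answer: MISS MISS HIT HIT HIT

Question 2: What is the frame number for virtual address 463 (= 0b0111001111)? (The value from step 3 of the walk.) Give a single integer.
vaddr = 463: l1_idx=3, l2_idx=4
L1[3] = 1; L2[1][4] = 55

Answer: 55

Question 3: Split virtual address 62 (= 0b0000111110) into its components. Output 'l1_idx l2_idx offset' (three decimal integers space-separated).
vaddr = 62 = 0b0000111110
  top 3 bits -> l1_idx = 0
  next 3 bits -> l2_idx = 3
  bottom 4 bits -> offset = 14

Answer: 0 3 14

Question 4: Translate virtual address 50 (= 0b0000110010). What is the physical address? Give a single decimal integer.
Answer: 50

Derivation:
vaddr = 50 = 0b0000110010
Split: l1_idx=0, l2_idx=3, offset=2
L1[0] = 0
L2[0][3] = 3
paddr = 3 * 16 + 2 = 50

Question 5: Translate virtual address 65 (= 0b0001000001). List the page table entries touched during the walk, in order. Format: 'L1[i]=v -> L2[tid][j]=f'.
vaddr = 65 = 0b0001000001
Split: l1_idx=0, l2_idx=4, offset=1

Answer: L1[0]=0 -> L2[0][4]=20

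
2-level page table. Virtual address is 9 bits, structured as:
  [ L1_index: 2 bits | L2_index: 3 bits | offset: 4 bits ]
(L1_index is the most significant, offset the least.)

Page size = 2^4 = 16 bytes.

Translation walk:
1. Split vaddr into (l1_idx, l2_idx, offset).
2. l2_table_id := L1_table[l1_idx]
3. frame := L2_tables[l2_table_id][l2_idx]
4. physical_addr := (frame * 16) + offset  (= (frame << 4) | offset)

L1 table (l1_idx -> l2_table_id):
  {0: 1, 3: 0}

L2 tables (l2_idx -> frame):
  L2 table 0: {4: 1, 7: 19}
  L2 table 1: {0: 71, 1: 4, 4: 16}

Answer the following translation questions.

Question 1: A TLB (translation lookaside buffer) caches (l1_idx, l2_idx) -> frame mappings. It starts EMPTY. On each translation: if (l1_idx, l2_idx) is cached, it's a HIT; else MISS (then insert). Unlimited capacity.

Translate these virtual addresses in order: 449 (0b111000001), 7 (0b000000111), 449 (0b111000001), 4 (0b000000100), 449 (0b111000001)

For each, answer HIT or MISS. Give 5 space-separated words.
vaddr=449: (3,4) not in TLB -> MISS, insert
vaddr=7: (0,0) not in TLB -> MISS, insert
vaddr=449: (3,4) in TLB -> HIT
vaddr=4: (0,0) in TLB -> HIT
vaddr=449: (3,4) in TLB -> HIT

Answer: MISS MISS HIT HIT HIT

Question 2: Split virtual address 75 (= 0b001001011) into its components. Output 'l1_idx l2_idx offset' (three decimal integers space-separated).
Answer: 0 4 11

Derivation:
vaddr = 75 = 0b001001011
  top 2 bits -> l1_idx = 0
  next 3 bits -> l2_idx = 4
  bottom 4 bits -> offset = 11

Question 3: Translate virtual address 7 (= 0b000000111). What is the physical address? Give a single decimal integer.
vaddr = 7 = 0b000000111
Split: l1_idx=0, l2_idx=0, offset=7
L1[0] = 1
L2[1][0] = 71
paddr = 71 * 16 + 7 = 1143

Answer: 1143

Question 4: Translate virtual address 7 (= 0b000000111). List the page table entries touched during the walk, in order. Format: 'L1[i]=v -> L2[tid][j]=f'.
Answer: L1[0]=1 -> L2[1][0]=71

Derivation:
vaddr = 7 = 0b000000111
Split: l1_idx=0, l2_idx=0, offset=7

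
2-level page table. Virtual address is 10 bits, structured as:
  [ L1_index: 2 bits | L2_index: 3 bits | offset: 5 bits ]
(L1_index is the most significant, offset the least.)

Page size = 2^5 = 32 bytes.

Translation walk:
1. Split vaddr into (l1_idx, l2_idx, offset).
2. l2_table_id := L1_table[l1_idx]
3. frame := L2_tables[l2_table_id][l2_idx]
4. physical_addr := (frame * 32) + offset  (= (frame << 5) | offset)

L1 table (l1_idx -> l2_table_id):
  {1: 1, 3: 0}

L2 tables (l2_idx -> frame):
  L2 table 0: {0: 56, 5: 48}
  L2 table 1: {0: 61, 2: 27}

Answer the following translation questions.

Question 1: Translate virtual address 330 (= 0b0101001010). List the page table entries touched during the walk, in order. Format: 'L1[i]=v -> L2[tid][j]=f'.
vaddr = 330 = 0b0101001010
Split: l1_idx=1, l2_idx=2, offset=10

Answer: L1[1]=1 -> L2[1][2]=27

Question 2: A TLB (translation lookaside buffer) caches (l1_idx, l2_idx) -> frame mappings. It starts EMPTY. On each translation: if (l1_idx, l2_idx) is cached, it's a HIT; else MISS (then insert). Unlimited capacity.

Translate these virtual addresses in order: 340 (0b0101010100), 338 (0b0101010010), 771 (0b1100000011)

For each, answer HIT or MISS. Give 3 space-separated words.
vaddr=340: (1,2) not in TLB -> MISS, insert
vaddr=338: (1,2) in TLB -> HIT
vaddr=771: (3,0) not in TLB -> MISS, insert

Answer: MISS HIT MISS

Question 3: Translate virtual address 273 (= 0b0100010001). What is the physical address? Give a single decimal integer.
Answer: 1969

Derivation:
vaddr = 273 = 0b0100010001
Split: l1_idx=1, l2_idx=0, offset=17
L1[1] = 1
L2[1][0] = 61
paddr = 61 * 32 + 17 = 1969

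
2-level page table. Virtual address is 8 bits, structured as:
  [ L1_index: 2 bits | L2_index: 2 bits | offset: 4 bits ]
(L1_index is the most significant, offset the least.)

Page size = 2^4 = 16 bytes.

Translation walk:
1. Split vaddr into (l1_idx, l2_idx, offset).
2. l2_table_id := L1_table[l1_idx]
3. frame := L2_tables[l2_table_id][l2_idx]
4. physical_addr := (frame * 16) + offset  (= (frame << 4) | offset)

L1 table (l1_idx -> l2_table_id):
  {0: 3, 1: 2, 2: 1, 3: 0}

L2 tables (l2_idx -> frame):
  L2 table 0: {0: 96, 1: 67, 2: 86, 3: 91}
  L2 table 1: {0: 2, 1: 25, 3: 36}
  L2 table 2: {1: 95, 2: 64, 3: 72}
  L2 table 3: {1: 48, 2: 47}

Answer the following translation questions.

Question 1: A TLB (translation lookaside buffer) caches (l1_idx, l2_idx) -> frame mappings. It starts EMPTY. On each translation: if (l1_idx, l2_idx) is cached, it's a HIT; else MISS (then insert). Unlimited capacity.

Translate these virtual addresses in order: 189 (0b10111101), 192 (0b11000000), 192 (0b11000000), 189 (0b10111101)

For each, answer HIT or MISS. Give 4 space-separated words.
Answer: MISS MISS HIT HIT

Derivation:
vaddr=189: (2,3) not in TLB -> MISS, insert
vaddr=192: (3,0) not in TLB -> MISS, insert
vaddr=192: (3,0) in TLB -> HIT
vaddr=189: (2,3) in TLB -> HIT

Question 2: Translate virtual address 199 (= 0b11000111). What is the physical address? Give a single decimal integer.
vaddr = 199 = 0b11000111
Split: l1_idx=3, l2_idx=0, offset=7
L1[3] = 0
L2[0][0] = 96
paddr = 96 * 16 + 7 = 1543

Answer: 1543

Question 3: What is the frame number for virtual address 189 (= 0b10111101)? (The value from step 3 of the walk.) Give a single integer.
Answer: 36

Derivation:
vaddr = 189: l1_idx=2, l2_idx=3
L1[2] = 1; L2[1][3] = 36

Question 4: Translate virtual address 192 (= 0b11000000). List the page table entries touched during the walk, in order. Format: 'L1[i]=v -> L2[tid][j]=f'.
vaddr = 192 = 0b11000000
Split: l1_idx=3, l2_idx=0, offset=0

Answer: L1[3]=0 -> L2[0][0]=96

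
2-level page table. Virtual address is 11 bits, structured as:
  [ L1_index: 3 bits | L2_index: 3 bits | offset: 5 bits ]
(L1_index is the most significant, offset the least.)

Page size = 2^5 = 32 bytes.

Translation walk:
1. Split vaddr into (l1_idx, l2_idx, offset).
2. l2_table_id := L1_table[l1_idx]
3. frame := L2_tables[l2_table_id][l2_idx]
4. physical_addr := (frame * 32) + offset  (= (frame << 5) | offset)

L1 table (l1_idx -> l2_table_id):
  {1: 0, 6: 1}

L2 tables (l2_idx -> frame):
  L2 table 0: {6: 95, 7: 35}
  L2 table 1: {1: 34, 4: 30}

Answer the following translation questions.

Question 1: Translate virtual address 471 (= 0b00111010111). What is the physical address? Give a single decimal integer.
vaddr = 471 = 0b00111010111
Split: l1_idx=1, l2_idx=6, offset=23
L1[1] = 0
L2[0][6] = 95
paddr = 95 * 32 + 23 = 3063

Answer: 3063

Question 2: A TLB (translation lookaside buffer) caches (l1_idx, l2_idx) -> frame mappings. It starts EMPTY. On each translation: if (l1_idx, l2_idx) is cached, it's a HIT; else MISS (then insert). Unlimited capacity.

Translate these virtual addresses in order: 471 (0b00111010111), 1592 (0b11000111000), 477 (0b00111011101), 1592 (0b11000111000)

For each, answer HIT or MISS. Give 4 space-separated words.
vaddr=471: (1,6) not in TLB -> MISS, insert
vaddr=1592: (6,1) not in TLB -> MISS, insert
vaddr=477: (1,6) in TLB -> HIT
vaddr=1592: (6,1) in TLB -> HIT

Answer: MISS MISS HIT HIT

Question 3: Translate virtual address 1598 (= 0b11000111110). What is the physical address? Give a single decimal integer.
vaddr = 1598 = 0b11000111110
Split: l1_idx=6, l2_idx=1, offset=30
L1[6] = 1
L2[1][1] = 34
paddr = 34 * 32 + 30 = 1118

Answer: 1118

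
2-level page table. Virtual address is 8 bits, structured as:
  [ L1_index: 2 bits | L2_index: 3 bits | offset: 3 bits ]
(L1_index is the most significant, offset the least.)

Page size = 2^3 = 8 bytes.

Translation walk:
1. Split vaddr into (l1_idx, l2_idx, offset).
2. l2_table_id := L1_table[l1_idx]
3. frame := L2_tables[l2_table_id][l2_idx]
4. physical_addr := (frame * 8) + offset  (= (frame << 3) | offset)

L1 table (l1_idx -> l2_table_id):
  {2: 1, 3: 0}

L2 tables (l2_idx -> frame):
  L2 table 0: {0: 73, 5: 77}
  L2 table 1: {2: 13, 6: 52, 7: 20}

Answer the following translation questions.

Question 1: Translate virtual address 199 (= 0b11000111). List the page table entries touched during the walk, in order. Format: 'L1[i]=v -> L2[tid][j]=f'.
vaddr = 199 = 0b11000111
Split: l1_idx=3, l2_idx=0, offset=7

Answer: L1[3]=0 -> L2[0][0]=73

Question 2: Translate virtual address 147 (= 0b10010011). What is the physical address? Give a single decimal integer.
vaddr = 147 = 0b10010011
Split: l1_idx=2, l2_idx=2, offset=3
L1[2] = 1
L2[1][2] = 13
paddr = 13 * 8 + 3 = 107

Answer: 107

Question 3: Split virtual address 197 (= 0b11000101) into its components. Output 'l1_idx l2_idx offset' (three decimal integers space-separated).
Answer: 3 0 5

Derivation:
vaddr = 197 = 0b11000101
  top 2 bits -> l1_idx = 3
  next 3 bits -> l2_idx = 0
  bottom 3 bits -> offset = 5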